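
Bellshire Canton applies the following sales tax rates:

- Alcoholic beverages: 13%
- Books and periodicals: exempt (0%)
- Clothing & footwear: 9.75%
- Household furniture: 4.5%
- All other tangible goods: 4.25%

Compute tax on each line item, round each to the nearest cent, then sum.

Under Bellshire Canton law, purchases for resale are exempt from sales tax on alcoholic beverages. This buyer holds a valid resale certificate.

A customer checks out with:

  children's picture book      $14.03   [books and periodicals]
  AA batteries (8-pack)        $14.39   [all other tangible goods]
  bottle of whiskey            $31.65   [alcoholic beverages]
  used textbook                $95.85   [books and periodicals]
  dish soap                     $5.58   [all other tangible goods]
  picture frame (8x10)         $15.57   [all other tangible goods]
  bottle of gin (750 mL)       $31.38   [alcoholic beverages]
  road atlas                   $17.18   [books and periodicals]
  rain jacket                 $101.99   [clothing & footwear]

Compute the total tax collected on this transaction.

$11.45

Children's picture book $14.03: books and periodicals → 0% → $0.00
AA batteries (8-pack) $14.39: all other tangible goods → 4.25% → $0.61
Bottle of whiskey $31.65: alcoholic beverages, buyer-exempt → 0% → $0.00
Used textbook $95.85: books and periodicals → 0% → $0.00
Dish soap $5.58: all other tangible goods → 4.25% → $0.24
Picture frame (8x10) $15.57: all other tangible goods → 4.25% → $0.66
Bottle of gin (750 mL) $31.38: alcoholic beverages, buyer-exempt → 0% → $0.00
Road atlas $17.18: books and periodicals → 0% → $0.00
Rain jacket $101.99: clothing & footwear → 9.75% → $9.94
Total tax = $0.61 + $0.24 + $0.66 + $9.94 = $11.45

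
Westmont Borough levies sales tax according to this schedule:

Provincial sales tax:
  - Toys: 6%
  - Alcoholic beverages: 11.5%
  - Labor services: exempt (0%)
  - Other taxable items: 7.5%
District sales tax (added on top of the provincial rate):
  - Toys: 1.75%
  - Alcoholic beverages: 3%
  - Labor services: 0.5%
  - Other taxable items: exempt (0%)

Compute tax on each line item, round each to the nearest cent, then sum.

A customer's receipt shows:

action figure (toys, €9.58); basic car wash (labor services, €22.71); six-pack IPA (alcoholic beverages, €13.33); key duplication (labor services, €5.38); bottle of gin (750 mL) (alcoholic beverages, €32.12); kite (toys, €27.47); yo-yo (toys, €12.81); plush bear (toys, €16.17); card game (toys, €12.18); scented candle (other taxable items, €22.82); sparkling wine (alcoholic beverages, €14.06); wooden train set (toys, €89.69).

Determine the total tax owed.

Action figure €9.58: toys → 6% + 1.75% district = 7.75% → €0.74
Basic car wash €22.71: labor services → 0% + 0.5% district = 0.5% → €0.11
Six-pack IPA €13.33: alcoholic beverages → 11.5% + 3% district = 14.5% → €1.93
Key duplication €5.38: labor services → 0% + 0.5% district = 0.5% → €0.03
Bottle of gin (750 mL) €32.12: alcoholic beverages → 11.5% + 3% district = 14.5% → €4.66
Kite €27.47: toys → 6% + 1.75% district = 7.75% → €2.13
Yo-yo €12.81: toys → 6% + 1.75% district = 7.75% → €0.99
Plush bear €16.17: toys → 6% + 1.75% district = 7.75% → €1.25
Card game €12.18: toys → 6% + 1.75% district = 7.75% → €0.94
Scented candle €22.82: other taxable items → 7.5% + 0% district = 7.5% → €1.71
Sparkling wine €14.06: alcoholic beverages → 11.5% + 3% district = 14.5% → €2.04
Wooden train set €89.69: toys → 6% + 1.75% district = 7.75% → €6.95
Total tax = €0.74 + €0.11 + €1.93 + €0.03 + €4.66 + €2.13 + €0.99 + €1.25 + €0.94 + €1.71 + €2.04 + €6.95 = €23.48

€23.48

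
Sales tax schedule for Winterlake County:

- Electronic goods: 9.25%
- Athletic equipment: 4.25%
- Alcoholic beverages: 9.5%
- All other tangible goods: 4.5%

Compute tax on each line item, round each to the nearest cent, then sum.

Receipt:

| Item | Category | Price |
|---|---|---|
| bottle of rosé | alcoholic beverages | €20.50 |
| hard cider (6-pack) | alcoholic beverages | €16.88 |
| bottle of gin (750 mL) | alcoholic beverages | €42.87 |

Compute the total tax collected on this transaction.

Bottle of rosé €20.50: alcoholic beverages → 9.5% → €1.95
Hard cider (6-pack) €16.88: alcoholic beverages → 9.5% → €1.60
Bottle of gin (750 mL) €42.87: alcoholic beverages → 9.5% → €4.07
Total tax = €1.95 + €1.60 + €4.07 = €7.62

€7.62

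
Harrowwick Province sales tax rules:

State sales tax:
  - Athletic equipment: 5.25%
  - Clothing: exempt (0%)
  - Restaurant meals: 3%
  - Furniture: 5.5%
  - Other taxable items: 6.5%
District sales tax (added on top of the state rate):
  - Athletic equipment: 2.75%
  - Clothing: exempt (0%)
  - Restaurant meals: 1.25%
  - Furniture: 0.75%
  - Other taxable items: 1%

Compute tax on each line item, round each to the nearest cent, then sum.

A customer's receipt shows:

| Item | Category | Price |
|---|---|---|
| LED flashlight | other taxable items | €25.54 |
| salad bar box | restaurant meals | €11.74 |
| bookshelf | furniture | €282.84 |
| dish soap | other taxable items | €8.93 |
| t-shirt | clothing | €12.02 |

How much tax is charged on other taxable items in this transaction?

€2.59

LED flashlight €25.54: other taxable items → 6.5% + 1% district = 7.5% → €1.92
Dish soap €8.93: other taxable items → 6.5% + 1% district = 7.5% → €0.67
Tax on other taxable items = €1.92 + €0.67 = €2.59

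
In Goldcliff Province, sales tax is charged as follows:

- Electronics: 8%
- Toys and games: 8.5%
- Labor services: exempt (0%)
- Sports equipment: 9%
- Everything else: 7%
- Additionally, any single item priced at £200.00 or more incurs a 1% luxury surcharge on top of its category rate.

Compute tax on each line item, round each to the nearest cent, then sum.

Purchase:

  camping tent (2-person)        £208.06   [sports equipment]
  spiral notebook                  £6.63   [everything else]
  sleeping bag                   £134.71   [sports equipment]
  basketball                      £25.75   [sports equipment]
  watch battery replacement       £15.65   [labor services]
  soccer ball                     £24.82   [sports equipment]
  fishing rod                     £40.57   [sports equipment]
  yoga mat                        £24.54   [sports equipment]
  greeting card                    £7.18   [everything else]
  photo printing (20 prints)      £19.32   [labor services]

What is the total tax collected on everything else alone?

Spiral notebook £6.63: everything else → 7% → £0.46
Greeting card £7.18: everything else → 7% → £0.50
Tax on everything else = £0.46 + £0.50 = £0.96

£0.96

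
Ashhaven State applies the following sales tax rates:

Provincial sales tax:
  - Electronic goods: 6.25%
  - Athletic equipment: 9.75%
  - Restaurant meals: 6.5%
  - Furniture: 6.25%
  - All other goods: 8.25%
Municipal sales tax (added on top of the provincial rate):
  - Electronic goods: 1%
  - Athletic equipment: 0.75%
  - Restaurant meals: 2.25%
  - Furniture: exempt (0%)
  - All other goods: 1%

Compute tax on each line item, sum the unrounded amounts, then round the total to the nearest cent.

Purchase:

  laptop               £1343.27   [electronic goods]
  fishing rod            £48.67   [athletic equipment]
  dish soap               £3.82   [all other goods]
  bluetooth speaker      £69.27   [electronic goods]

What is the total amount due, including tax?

£1572.90

Laptop £1343.27: electronic goods → 6.25% + 1% municipal = 7.25% → £97.387075
Fishing rod £48.67: athletic equipment → 9.75% + 0.75% municipal = 10.5% → £5.11035
Dish soap £3.82: all other goods → 8.25% + 1% municipal = 9.25% → £0.35335
Bluetooth speaker £69.27: electronic goods → 6.25% + 1% municipal = 7.25% → £5.022075
Subtotal = £1465.03; unrounded tax = £107.87285 → £107.87; total due = £1572.90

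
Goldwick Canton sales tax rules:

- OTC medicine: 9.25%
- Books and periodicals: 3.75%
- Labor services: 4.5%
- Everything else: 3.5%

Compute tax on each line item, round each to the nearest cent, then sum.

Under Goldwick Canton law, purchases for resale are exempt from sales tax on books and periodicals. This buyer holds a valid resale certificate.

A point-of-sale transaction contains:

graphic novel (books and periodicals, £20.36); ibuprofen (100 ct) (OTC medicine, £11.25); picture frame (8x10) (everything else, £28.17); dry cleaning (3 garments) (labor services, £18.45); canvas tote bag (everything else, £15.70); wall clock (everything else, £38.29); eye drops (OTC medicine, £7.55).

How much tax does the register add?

Graphic novel £20.36: books and periodicals, buyer-exempt → 0% → £0.00
Ibuprofen (100 ct) £11.25: OTC medicine → 9.25% → £1.04
Picture frame (8x10) £28.17: everything else → 3.5% → £0.99
Dry cleaning (3 garments) £18.45: labor services → 4.5% → £0.83
Canvas tote bag £15.70: everything else → 3.5% → £0.55
Wall clock £38.29: everything else → 3.5% → £1.34
Eye drops £7.55: OTC medicine → 9.25% → £0.70
Total tax = £1.04 + £0.99 + £0.83 + £0.55 + £1.34 + £0.70 = £5.45

£5.45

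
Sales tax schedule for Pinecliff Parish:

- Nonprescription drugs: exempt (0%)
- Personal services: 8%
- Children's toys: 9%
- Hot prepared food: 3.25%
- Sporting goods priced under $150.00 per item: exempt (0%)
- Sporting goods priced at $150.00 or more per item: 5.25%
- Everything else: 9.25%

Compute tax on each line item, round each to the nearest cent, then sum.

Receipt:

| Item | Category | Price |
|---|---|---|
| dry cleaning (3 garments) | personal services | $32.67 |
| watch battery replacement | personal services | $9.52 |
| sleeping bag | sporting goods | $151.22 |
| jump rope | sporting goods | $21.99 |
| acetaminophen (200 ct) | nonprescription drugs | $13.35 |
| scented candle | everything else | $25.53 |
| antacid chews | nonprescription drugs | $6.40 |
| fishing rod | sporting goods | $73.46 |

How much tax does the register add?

$13.67

Dry cleaning (3 garments) $32.67: personal services → 8% → $2.61
Watch battery replacement $9.52: personal services → 8% → $0.76
Sleeping bag $151.22: sporting goods, $150.00 or more → 5.25% → $7.94
Jump rope $21.99: sporting goods, under $150.00 → 0% → $0.00
Acetaminophen (200 ct) $13.35: nonprescription drugs → 0% → $0.00
Scented candle $25.53: everything else → 9.25% → $2.36
Antacid chews $6.40: nonprescription drugs → 0% → $0.00
Fishing rod $73.46: sporting goods, under $150.00 → 0% → $0.00
Total tax = $2.61 + $0.76 + $7.94 + $2.36 = $13.67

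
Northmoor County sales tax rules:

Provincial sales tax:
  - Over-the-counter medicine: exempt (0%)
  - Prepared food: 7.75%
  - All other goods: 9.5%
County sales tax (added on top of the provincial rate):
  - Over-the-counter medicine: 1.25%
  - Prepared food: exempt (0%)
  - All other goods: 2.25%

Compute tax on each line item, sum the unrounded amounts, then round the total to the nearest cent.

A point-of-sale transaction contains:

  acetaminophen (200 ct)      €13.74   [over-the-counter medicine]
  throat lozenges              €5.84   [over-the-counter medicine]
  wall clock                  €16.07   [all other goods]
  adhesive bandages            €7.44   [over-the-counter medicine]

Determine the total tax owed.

Acetaminophen (200 ct) €13.74: over-the-counter medicine → 0% + 1.25% county = 1.25% → €0.17175
Throat lozenges €5.84: over-the-counter medicine → 0% + 1.25% county = 1.25% → €0.073
Wall clock €16.07: all other goods → 9.5% + 2.25% county = 11.75% → €1.888225
Adhesive bandages €7.44: over-the-counter medicine → 0% + 1.25% county = 1.25% → €0.093
Unrounded tax sum = €2.225975 → €2.23

€2.23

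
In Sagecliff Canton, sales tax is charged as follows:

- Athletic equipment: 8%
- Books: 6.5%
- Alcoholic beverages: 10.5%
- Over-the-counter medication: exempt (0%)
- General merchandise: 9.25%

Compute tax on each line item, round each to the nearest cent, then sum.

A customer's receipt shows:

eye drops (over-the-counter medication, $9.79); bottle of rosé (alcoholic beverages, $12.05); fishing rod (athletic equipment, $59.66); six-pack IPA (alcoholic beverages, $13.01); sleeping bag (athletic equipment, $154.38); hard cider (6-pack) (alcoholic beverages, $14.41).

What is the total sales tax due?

$21.27

Eye drops $9.79: over-the-counter medication → 0% → $0.00
Bottle of rosé $12.05: alcoholic beverages → 10.5% → $1.27
Fishing rod $59.66: athletic equipment → 8% → $4.77
Six-pack IPA $13.01: alcoholic beverages → 10.5% → $1.37
Sleeping bag $154.38: athletic equipment → 8% → $12.35
Hard cider (6-pack) $14.41: alcoholic beverages → 10.5% → $1.51
Total tax = $1.27 + $4.77 + $1.37 + $12.35 + $1.51 = $21.27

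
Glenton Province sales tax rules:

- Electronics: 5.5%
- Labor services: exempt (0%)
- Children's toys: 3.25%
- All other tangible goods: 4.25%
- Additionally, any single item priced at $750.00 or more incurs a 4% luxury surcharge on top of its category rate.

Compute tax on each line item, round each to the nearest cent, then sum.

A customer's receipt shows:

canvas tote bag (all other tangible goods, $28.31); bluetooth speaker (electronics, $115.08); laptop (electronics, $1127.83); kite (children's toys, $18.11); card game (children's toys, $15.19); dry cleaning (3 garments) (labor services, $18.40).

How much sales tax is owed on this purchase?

$115.75

Canvas tote bag $28.31: all other tangible goods → 4.25% → $1.20
Bluetooth speaker $115.08: electronics → 5.5% → $6.33
Laptop $1127.83: electronics → 5.5% + 4% surcharge = 9.5% → $107.14
Kite $18.11: children's toys → 3.25% → $0.59
Card game $15.19: children's toys → 3.25% → $0.49
Dry cleaning (3 garments) $18.40: labor services → 0% → $0.00
Total tax = $1.20 + $6.33 + $107.14 + $0.59 + $0.49 = $115.75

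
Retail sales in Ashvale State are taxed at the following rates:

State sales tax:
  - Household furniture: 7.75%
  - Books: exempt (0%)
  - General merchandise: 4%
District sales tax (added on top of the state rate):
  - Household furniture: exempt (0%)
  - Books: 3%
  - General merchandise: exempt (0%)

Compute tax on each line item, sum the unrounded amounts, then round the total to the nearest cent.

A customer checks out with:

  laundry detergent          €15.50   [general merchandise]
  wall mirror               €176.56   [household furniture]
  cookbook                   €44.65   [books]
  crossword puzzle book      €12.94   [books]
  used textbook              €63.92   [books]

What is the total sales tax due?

€17.95

Laundry detergent €15.50: general merchandise → 4% + 0% district = 4% → €0.62
Wall mirror €176.56: household furniture → 7.75% + 0% district = 7.75% → €13.6834
Cookbook €44.65: books → 0% + 3% district = 3% → €1.3395
Crossword puzzle book €12.94: books → 0% + 3% district = 3% → €0.3882
Used textbook €63.92: books → 0% + 3% district = 3% → €1.9176
Unrounded tax sum = €17.9487 → €17.95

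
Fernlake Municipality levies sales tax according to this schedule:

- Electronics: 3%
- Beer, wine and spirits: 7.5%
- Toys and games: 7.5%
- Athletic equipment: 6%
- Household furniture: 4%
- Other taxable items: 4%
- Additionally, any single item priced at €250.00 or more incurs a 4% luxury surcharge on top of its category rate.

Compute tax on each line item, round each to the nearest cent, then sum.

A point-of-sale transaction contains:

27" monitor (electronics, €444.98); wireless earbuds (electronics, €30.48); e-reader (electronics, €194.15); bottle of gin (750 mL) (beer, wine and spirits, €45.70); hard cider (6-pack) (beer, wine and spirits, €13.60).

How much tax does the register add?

€42.33

27" monitor €444.98: electronics → 3% + 4% surcharge = 7% → €31.15
Wireless earbuds €30.48: electronics → 3% → €0.91
E-reader €194.15: electronics → 3% → €5.82
Bottle of gin (750 mL) €45.70: beer, wine and spirits → 7.5% → €3.43
Hard cider (6-pack) €13.60: beer, wine and spirits → 7.5% → €1.02
Total tax = €31.15 + €0.91 + €5.82 + €3.43 + €1.02 = €42.33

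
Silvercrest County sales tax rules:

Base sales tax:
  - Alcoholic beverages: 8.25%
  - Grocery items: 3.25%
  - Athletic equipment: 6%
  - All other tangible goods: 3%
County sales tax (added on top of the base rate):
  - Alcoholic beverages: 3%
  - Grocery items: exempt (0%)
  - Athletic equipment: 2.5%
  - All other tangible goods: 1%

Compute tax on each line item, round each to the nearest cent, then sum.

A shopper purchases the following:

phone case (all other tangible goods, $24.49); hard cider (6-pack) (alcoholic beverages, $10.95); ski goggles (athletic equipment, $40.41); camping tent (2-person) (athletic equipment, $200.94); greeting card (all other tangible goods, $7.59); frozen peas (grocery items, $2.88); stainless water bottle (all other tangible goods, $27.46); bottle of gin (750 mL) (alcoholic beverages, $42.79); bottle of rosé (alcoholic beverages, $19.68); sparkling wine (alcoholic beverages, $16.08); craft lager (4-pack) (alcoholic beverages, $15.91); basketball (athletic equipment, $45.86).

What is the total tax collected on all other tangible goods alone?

$2.38

Phone case $24.49: all other tangible goods → 3% + 1% county = 4% → $0.98
Greeting card $7.59: all other tangible goods → 3% + 1% county = 4% → $0.30
Stainless water bottle $27.46: all other tangible goods → 3% + 1% county = 4% → $1.10
Tax on all other tangible goods = $0.98 + $0.30 + $1.10 = $2.38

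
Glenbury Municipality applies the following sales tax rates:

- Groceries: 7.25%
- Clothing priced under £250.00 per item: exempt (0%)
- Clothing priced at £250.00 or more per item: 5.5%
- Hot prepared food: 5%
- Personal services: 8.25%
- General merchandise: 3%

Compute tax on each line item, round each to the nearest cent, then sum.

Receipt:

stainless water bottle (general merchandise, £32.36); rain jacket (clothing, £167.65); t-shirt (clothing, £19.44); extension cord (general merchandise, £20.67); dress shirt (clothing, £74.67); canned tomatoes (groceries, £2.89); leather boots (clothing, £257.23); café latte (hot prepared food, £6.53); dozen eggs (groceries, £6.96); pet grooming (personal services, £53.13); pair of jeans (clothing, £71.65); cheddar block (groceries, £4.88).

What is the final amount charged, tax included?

Stainless water bottle £32.36: general merchandise → 3% → £0.97
Rain jacket £167.65: clothing, under £250.00 → 0% → £0.00
T-shirt £19.44: clothing, under £250.00 → 0% → £0.00
Extension cord £20.67: general merchandise → 3% → £0.62
Dress shirt £74.67: clothing, under £250.00 → 0% → £0.00
Canned tomatoes £2.89: groceries → 7.25% → £0.21
Leather boots £257.23: clothing, £250.00 or more → 5.5% → £14.15
Café latte £6.53: hot prepared food → 5% → £0.33
Dozen eggs £6.96: groceries → 7.25% → £0.50
Pet grooming £53.13: personal services → 8.25% → £4.38
Pair of jeans £71.65: clothing, under £250.00 → 0% → £0.00
Cheddar block £4.88: groceries → 7.25% → £0.35
Subtotal = £718.06; tax = £21.51; total due = £739.57

£739.57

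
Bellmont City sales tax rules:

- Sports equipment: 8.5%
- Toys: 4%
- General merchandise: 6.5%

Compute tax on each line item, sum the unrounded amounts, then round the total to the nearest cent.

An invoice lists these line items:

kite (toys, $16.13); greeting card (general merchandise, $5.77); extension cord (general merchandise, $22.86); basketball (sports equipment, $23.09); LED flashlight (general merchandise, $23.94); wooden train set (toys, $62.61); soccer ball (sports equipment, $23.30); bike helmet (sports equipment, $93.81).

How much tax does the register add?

$18.48

Kite $16.13: toys → 4% → $0.6452
Greeting card $5.77: general merchandise → 6.5% → $0.37505
Extension cord $22.86: general merchandise → 6.5% → $1.4859
Basketball $23.09: sports equipment → 8.5% → $1.96265
LED flashlight $23.94: general merchandise → 6.5% → $1.5561
Wooden train set $62.61: toys → 4% → $2.5044
Soccer ball $23.30: sports equipment → 8.5% → $1.9805
Bike helmet $93.81: sports equipment → 8.5% → $7.97385
Unrounded tax sum = $18.48365 → $18.48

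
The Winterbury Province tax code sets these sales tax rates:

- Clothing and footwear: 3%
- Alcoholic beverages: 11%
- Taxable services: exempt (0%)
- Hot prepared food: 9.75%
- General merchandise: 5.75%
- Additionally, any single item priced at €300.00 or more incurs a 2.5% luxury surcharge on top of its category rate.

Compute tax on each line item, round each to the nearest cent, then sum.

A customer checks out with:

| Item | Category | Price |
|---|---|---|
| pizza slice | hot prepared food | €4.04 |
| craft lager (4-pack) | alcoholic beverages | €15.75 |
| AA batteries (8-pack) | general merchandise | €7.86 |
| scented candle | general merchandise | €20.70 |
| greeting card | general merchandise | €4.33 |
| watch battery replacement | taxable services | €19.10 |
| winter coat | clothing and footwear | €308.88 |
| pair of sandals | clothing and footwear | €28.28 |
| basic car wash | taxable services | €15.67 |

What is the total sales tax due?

€21.85

Pizza slice €4.04: hot prepared food → 9.75% → €0.39
Craft lager (4-pack) €15.75: alcoholic beverages → 11% → €1.73
AA batteries (8-pack) €7.86: general merchandise → 5.75% → €0.45
Scented candle €20.70: general merchandise → 5.75% → €1.19
Greeting card €4.33: general merchandise → 5.75% → €0.25
Watch battery replacement €19.10: taxable services → 0% → €0.00
Winter coat €308.88: clothing and footwear → 3% + 2.5% surcharge = 5.5% → €16.99
Pair of sandals €28.28: clothing and footwear → 3% → €0.85
Basic car wash €15.67: taxable services → 0% → €0.00
Total tax = €0.39 + €1.73 + €0.45 + €1.19 + €0.25 + €16.99 + €0.85 = €21.85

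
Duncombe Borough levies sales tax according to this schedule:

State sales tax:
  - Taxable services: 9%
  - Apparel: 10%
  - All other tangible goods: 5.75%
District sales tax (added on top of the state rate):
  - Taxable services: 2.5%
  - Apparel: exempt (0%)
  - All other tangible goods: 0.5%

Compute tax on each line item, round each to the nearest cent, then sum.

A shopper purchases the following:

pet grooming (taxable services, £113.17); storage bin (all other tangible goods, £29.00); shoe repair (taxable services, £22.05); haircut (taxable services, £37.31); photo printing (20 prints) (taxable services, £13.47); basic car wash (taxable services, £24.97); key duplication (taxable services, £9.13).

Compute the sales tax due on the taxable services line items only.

Pet grooming £113.17: taxable services → 9% + 2.5% district = 11.5% → £13.01
Shoe repair £22.05: taxable services → 9% + 2.5% district = 11.5% → £2.54
Haircut £37.31: taxable services → 9% + 2.5% district = 11.5% → £4.29
Photo printing (20 prints) £13.47: taxable services → 9% + 2.5% district = 11.5% → £1.55
Basic car wash £24.97: taxable services → 9% + 2.5% district = 11.5% → £2.87
Key duplication £9.13: taxable services → 9% + 2.5% district = 11.5% → £1.05
Tax on taxable services = £13.01 + £2.54 + £4.29 + £1.55 + £2.87 + £1.05 = £25.31

£25.31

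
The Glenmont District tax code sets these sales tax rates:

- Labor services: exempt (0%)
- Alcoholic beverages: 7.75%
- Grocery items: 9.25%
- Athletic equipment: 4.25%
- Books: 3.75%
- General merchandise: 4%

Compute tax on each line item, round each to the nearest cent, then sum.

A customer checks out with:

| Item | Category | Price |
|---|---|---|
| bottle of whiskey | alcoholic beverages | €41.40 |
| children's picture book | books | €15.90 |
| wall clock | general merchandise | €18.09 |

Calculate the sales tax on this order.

€4.53

Bottle of whiskey €41.40: alcoholic beverages → 7.75% → €3.21
Children's picture book €15.90: books → 3.75% → €0.60
Wall clock €18.09: general merchandise → 4% → €0.72
Total tax = €3.21 + €0.60 + €0.72 = €4.53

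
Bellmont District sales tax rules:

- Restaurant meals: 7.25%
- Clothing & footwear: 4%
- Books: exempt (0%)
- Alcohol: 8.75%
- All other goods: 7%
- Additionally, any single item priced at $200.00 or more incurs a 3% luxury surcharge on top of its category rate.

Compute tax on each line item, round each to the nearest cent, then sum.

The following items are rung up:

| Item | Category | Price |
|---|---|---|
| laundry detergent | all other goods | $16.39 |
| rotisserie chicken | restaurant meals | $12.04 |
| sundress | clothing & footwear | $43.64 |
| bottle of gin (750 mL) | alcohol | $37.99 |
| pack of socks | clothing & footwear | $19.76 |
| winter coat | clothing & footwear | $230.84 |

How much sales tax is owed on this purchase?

$24.04

Laundry detergent $16.39: all other goods → 7% → $1.15
Rotisserie chicken $12.04: restaurant meals → 7.25% → $0.87
Sundress $43.64: clothing & footwear → 4% → $1.75
Bottle of gin (750 mL) $37.99: alcohol → 8.75% → $3.32
Pack of socks $19.76: clothing & footwear → 4% → $0.79
Winter coat $230.84: clothing & footwear → 4% + 3% surcharge = 7% → $16.16
Total tax = $1.15 + $0.87 + $1.75 + $3.32 + $0.79 + $16.16 = $24.04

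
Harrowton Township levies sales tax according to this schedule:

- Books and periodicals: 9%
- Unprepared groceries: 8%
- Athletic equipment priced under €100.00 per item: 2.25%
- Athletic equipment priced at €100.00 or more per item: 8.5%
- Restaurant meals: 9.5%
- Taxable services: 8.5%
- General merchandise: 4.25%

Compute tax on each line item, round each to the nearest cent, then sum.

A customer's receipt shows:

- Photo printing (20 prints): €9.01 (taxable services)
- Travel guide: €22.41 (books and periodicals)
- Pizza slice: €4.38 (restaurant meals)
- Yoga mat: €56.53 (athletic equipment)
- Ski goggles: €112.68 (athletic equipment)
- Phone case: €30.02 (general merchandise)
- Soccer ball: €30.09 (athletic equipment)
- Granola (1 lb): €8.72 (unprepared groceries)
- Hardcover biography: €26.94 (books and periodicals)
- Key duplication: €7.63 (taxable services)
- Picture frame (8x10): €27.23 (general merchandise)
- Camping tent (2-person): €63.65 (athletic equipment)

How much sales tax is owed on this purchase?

€22.38

Photo printing (20 prints) €9.01: taxable services → 8.5% → €0.77
Travel guide €22.41: books and periodicals → 9% → €2.02
Pizza slice €4.38: restaurant meals → 9.5% → €0.42
Yoga mat €56.53: athletic equipment, under €100.00 → 2.25% → €1.27
Ski goggles €112.68: athletic equipment, €100.00 or more → 8.5% → €9.58
Phone case €30.02: general merchandise → 4.25% → €1.28
Soccer ball €30.09: athletic equipment, under €100.00 → 2.25% → €0.68
Granola (1 lb) €8.72: unprepared groceries → 8% → €0.70
Hardcover biography €26.94: books and periodicals → 9% → €2.42
Key duplication €7.63: taxable services → 8.5% → €0.65
Picture frame (8x10) €27.23: general merchandise → 4.25% → €1.16
Camping tent (2-person) €63.65: athletic equipment, under €100.00 → 2.25% → €1.43
Total tax = €0.77 + €2.02 + €0.42 + €1.27 + €9.58 + €1.28 + €0.68 + €0.70 + €2.42 + €0.65 + €1.16 + €1.43 = €22.38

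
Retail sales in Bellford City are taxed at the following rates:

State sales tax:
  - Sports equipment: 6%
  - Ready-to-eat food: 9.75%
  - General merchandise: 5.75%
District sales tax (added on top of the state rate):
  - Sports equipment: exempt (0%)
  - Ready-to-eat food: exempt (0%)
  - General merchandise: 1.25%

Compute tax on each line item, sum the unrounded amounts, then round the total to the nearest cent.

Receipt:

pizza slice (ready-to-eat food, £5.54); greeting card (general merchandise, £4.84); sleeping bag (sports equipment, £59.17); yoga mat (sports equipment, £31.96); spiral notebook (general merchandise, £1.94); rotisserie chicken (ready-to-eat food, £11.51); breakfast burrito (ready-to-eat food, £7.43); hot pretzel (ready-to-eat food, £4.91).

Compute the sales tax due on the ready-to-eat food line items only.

£2.87

Pizza slice £5.54: ready-to-eat food → 9.75% + 0% district = 9.75% → £0.54015
Rotisserie chicken £11.51: ready-to-eat food → 9.75% + 0% district = 9.75% → £1.122225
Breakfast burrito £7.43: ready-to-eat food → 9.75% + 0% district = 9.75% → £0.724425
Hot pretzel £4.91: ready-to-eat food → 9.75% + 0% district = 9.75% → £0.478725
Tax on ready-to-eat food: unrounded sum = £2.865525 → £2.87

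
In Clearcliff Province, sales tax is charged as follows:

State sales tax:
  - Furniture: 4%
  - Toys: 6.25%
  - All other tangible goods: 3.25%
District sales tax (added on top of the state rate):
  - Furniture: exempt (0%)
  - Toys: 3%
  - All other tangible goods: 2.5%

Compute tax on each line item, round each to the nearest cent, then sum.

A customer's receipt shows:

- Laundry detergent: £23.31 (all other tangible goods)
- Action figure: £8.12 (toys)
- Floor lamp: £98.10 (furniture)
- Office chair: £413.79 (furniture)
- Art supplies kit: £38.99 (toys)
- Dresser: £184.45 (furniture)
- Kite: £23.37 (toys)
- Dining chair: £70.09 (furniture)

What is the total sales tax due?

Laundry detergent £23.31: all other tangible goods → 3.25% + 2.5% district = 5.75% → £1.34
Action figure £8.12: toys → 6.25% + 3% district = 9.25% → £0.75
Floor lamp £98.10: furniture → 4% + 0% district = 4% → £3.92
Office chair £413.79: furniture → 4% + 0% district = 4% → £16.55
Art supplies kit £38.99: toys → 6.25% + 3% district = 9.25% → £3.61
Dresser £184.45: furniture → 4% + 0% district = 4% → £7.38
Kite £23.37: toys → 6.25% + 3% district = 9.25% → £2.16
Dining chair £70.09: furniture → 4% + 0% district = 4% → £2.80
Total tax = £1.34 + £0.75 + £3.92 + £16.55 + £3.61 + £7.38 + £2.16 + £2.80 = £38.51

£38.51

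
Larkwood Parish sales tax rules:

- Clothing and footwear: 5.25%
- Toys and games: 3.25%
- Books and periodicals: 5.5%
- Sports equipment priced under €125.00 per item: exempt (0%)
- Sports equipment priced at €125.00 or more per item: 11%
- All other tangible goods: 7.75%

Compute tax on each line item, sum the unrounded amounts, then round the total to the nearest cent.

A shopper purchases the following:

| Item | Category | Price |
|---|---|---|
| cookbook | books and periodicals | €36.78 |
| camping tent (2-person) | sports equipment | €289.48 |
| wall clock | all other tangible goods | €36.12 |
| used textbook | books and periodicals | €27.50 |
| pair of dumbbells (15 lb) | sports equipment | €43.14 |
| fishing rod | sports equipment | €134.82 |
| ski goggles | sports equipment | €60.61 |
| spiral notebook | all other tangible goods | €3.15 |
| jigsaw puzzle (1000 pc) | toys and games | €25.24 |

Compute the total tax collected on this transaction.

€54.07

Cookbook €36.78: books and periodicals → 5.5% → €2.0229
Camping tent (2-person) €289.48: sports equipment, €125.00 or more → 11% → €31.8428
Wall clock €36.12: all other tangible goods → 7.75% → €2.7993
Used textbook €27.50: books and periodicals → 5.5% → €1.5125
Pair of dumbbells (15 lb) €43.14: sports equipment, under €125.00 → 0% → €0.00
Fishing rod €134.82: sports equipment, €125.00 or more → 11% → €14.8302
Ski goggles €60.61: sports equipment, under €125.00 → 0% → €0.00
Spiral notebook €3.15: all other tangible goods → 7.75% → €0.244125
Jigsaw puzzle (1000 pc) €25.24: toys and games → 3.25% → €0.8203
Unrounded tax sum = €54.072125 → €54.07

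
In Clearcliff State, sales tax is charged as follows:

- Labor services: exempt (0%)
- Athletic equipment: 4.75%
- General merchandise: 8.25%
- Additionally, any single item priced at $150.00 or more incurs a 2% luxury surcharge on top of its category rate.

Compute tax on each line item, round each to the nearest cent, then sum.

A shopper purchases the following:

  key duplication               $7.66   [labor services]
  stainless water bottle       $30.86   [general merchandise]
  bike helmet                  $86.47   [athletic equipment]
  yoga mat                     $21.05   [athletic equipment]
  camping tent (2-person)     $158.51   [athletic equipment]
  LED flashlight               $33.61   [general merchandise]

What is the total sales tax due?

$21.13

Key duplication $7.66: labor services → 0% → $0.00
Stainless water bottle $30.86: general merchandise → 8.25% → $2.55
Bike helmet $86.47: athletic equipment → 4.75% → $4.11
Yoga mat $21.05: athletic equipment → 4.75% → $1.00
Camping tent (2-person) $158.51: athletic equipment → 4.75% + 2% surcharge = 6.75% → $10.70
LED flashlight $33.61: general merchandise → 8.25% → $2.77
Total tax = $2.55 + $4.11 + $1.00 + $10.70 + $2.77 = $21.13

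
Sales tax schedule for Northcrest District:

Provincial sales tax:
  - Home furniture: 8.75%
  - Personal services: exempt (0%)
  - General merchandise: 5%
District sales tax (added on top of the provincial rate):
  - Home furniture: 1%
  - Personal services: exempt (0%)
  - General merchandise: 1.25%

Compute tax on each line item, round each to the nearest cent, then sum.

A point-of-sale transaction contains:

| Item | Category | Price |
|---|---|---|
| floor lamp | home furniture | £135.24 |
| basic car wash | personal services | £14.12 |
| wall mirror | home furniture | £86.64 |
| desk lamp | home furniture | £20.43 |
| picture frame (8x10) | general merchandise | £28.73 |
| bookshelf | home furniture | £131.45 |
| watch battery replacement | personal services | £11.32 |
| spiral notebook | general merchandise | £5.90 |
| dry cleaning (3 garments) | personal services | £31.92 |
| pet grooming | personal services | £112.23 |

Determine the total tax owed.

£38.62

Floor lamp £135.24: home furniture → 8.75% + 1% district = 9.75% → £13.19
Basic car wash £14.12: personal services → 0% + 0% district = 0% → £0.00
Wall mirror £86.64: home furniture → 8.75% + 1% district = 9.75% → £8.45
Desk lamp £20.43: home furniture → 8.75% + 1% district = 9.75% → £1.99
Picture frame (8x10) £28.73: general merchandise → 5% + 1.25% district = 6.25% → £1.80
Bookshelf £131.45: home furniture → 8.75% + 1% district = 9.75% → £12.82
Watch battery replacement £11.32: personal services → 0% + 0% district = 0% → £0.00
Spiral notebook £5.90: general merchandise → 5% + 1.25% district = 6.25% → £0.37
Dry cleaning (3 garments) £31.92: personal services → 0% + 0% district = 0% → £0.00
Pet grooming £112.23: personal services → 0% + 0% district = 0% → £0.00
Total tax = £13.19 + £8.45 + £1.99 + £1.80 + £12.82 + £0.37 = £38.62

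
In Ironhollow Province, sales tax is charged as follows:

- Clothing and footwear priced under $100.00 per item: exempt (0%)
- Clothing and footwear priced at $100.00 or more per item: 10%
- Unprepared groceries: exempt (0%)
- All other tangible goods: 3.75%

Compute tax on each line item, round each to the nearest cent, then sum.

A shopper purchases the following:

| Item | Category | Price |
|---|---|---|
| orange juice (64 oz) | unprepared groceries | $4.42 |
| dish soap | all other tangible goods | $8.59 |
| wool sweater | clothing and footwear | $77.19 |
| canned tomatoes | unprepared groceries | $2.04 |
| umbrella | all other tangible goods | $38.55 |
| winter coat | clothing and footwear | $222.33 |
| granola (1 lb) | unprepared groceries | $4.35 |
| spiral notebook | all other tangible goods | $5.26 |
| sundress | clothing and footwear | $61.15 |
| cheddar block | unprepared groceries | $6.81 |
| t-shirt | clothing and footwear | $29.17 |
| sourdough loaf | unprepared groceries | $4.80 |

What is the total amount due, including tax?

Orange juice (64 oz) $4.42: unprepared groceries → 0% → $0.00
Dish soap $8.59: all other tangible goods → 3.75% → $0.32
Wool sweater $77.19: clothing and footwear, under $100.00 → 0% → $0.00
Canned tomatoes $2.04: unprepared groceries → 0% → $0.00
Umbrella $38.55: all other tangible goods → 3.75% → $1.45
Winter coat $222.33: clothing and footwear, $100.00 or more → 10% → $22.23
Granola (1 lb) $4.35: unprepared groceries → 0% → $0.00
Spiral notebook $5.26: all other tangible goods → 3.75% → $0.20
Sundress $61.15: clothing and footwear, under $100.00 → 0% → $0.00
Cheddar block $6.81: unprepared groceries → 0% → $0.00
T-shirt $29.17: clothing and footwear, under $100.00 → 0% → $0.00
Sourdough loaf $4.80: unprepared groceries → 0% → $0.00
Subtotal = $464.66; tax = $24.20; total due = $488.86

$488.86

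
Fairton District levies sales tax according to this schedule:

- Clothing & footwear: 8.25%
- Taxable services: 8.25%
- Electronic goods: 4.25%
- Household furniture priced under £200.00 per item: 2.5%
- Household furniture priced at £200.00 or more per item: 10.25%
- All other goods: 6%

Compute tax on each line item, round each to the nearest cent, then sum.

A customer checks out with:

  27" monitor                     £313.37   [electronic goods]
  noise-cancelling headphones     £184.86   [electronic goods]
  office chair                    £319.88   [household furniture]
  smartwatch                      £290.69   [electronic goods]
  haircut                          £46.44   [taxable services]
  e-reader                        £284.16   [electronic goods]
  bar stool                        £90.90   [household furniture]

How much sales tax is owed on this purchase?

27" monitor £313.37: electronic goods → 4.25% → £13.32
Noise-cancelling headphones £184.86: electronic goods → 4.25% → £7.86
Office chair £319.88: household furniture, £200.00 or more → 10.25% → £32.79
Smartwatch £290.69: electronic goods → 4.25% → £12.35
Haircut £46.44: taxable services → 8.25% → £3.83
E-reader £284.16: electronic goods → 4.25% → £12.08
Bar stool £90.90: household furniture, under £200.00 → 2.5% → £2.27
Total tax = £13.32 + £7.86 + £32.79 + £12.35 + £3.83 + £12.08 + £2.27 = £84.50

£84.50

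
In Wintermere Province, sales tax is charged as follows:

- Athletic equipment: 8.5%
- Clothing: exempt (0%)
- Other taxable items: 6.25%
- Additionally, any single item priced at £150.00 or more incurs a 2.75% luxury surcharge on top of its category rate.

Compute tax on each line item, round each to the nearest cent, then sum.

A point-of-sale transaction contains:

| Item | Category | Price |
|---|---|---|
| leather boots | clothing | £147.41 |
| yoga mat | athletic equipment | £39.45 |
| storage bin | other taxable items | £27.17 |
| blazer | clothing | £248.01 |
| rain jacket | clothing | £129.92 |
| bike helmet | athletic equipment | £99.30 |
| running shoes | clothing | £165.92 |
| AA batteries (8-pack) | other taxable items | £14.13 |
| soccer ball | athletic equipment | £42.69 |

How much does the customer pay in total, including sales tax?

Leather boots £147.41: clothing → 0% → £0.00
Yoga mat £39.45: athletic equipment → 8.5% → £3.35
Storage bin £27.17: other taxable items → 6.25% → £1.70
Blazer £248.01: clothing → 0% + 2.75% surcharge = 2.75% → £6.82
Rain jacket £129.92: clothing → 0% → £0.00
Bike helmet £99.30: athletic equipment → 8.5% → £8.44
Running shoes £165.92: clothing → 0% + 2.75% surcharge = 2.75% → £4.56
AA batteries (8-pack) £14.13: other taxable items → 6.25% → £0.88
Soccer ball £42.69: athletic equipment → 8.5% → £3.63
Subtotal = £914.00; tax = £29.38; total due = £943.38

£943.38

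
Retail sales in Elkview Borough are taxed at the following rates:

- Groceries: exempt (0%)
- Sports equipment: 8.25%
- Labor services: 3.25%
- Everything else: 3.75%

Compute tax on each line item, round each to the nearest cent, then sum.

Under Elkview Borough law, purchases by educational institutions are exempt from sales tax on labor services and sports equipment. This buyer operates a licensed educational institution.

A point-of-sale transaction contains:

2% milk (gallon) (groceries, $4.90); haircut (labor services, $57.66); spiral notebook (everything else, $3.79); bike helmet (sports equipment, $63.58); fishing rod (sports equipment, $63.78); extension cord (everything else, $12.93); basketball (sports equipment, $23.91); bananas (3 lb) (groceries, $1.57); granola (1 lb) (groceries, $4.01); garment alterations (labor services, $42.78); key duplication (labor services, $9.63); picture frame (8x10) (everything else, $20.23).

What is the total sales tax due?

2% milk (gallon) $4.90: groceries → 0% → $0.00
Haircut $57.66: labor services, buyer-exempt → 0% → $0.00
Spiral notebook $3.79: everything else → 3.75% → $0.14
Bike helmet $63.58: sports equipment, buyer-exempt → 0% → $0.00
Fishing rod $63.78: sports equipment, buyer-exempt → 0% → $0.00
Extension cord $12.93: everything else → 3.75% → $0.48
Basketball $23.91: sports equipment, buyer-exempt → 0% → $0.00
Bananas (3 lb) $1.57: groceries → 0% → $0.00
Granola (1 lb) $4.01: groceries → 0% → $0.00
Garment alterations $42.78: labor services, buyer-exempt → 0% → $0.00
Key duplication $9.63: labor services, buyer-exempt → 0% → $0.00
Picture frame (8x10) $20.23: everything else → 3.75% → $0.76
Total tax = $0.14 + $0.48 + $0.76 = $1.38

$1.38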